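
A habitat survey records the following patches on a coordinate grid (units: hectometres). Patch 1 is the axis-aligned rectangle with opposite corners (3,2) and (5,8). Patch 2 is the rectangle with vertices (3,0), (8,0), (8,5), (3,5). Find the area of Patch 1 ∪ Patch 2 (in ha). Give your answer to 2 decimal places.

31.00

By inclusion–exclusion:
Individual areas: |Patch 1| = 12, |Patch 2| = 25.
|Patch 1∩Patch 2|: x∈[3,5], y∈[2,5] → 2·3 = 6.
|Patch 1 ∪ Patch 2| = 37 − 6 = 31.00.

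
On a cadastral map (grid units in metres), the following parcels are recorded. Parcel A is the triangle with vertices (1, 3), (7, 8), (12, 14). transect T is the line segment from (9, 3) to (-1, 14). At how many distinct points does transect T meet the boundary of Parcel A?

The segment meets the boundary at (5.19,7.19), (5.552,6.793).

2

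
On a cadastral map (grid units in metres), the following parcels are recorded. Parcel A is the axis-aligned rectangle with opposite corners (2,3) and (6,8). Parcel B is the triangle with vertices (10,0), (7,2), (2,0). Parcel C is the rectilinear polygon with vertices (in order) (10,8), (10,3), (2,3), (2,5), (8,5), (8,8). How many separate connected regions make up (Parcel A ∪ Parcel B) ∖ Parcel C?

2

(Parcel A ∪ Parcel B) ∖ Parcel C splits into 2 disjoint pieces (area 12, area 8).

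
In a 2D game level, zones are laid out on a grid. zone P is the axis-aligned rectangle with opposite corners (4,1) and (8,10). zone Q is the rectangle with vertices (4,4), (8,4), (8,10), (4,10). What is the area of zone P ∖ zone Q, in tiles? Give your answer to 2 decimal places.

12.00

|zone P∩zone Q|: x∈[4,8], y∈[4,10] → 4·6 = 24.
|zone P| = 36.
|zone P ∖ zone Q| = |zone P| − |zone P∩zone Q| = 36 − 24 = 12.00.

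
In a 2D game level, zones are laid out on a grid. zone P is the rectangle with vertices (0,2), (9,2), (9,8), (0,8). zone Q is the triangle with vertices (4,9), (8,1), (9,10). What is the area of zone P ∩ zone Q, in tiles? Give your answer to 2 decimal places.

The intersection is the polygon with vertices (8.778,8), (8.111,2), (7.5,2), (4.5,8).
By the shoelace formula its area is 14.67.

14.67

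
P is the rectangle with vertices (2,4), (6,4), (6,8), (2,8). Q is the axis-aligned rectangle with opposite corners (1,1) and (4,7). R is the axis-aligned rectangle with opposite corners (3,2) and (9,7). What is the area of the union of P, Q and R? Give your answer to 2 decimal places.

By inclusion–exclusion:
Individual areas: |P| = 16, |Q| = 18, |R| = 30.
|P∩Q|: x∈[2,4], y∈[4,7] → 2·3 = 6.
|P∩R|: x∈[3,6], y∈[4,7] → 3·3 = 9.
|Q∩R|: x∈[3,4], y∈[2,7] → 1·5 = 5.
|P∩Q∩R| = 3.
|P ∪ Q ∪ R| = 64 − 20 + 3 = 47.00.

47.00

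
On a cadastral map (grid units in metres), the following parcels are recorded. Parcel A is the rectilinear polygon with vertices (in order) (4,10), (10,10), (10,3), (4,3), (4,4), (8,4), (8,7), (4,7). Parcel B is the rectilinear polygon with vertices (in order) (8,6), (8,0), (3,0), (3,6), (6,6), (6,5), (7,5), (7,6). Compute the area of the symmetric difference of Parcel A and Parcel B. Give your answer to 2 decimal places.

51.00

|Parcel A| = 30, |Parcel B| = 29, |Parcel A∩Parcel B| = 4.
|Parcel A △ Parcel B| = |Parcel A| + |Parcel B| − 2·|Parcel A∩Parcel B| = 30 + 29 − 8 = 51.00.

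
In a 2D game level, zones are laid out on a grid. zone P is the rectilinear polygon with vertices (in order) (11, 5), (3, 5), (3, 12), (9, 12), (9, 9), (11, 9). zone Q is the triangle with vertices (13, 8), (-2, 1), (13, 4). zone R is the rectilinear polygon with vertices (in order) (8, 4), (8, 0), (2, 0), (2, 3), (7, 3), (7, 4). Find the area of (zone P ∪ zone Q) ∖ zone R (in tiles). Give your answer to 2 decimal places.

|zone P ∪ zone Q| = 75.4238.
|(zone P ∪ zone Q) ∩ zone R| = 4.581.
|(zone P ∪ zone Q) ∖ zone R| = 75.4238 − 4.581 = 70.84.

70.84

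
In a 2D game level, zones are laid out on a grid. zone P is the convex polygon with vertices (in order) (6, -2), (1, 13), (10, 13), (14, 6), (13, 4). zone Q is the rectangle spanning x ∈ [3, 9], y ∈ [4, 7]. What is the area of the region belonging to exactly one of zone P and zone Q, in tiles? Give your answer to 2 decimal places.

100.50

|zone P| = 115.5, |zone Q| = 18, |zone P∩zone Q| = 16.5.
|zone P △ zone Q| = |zone P| + |zone Q| − 2·|zone P∩zone Q| = 115.5 + 18 − 33 = 100.50.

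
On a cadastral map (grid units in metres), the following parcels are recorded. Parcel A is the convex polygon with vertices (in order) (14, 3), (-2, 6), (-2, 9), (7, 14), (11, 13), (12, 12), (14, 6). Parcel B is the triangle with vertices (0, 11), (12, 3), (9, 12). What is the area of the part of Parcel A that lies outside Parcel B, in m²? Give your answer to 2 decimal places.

74.69

|Parcel A| = 116, |Parcel A∩Parcel B| = 41.3126.
|Parcel A ∖ Parcel B| = |Parcel A| − |Parcel A∩Parcel B| = 116 − 41.3126 = 74.69.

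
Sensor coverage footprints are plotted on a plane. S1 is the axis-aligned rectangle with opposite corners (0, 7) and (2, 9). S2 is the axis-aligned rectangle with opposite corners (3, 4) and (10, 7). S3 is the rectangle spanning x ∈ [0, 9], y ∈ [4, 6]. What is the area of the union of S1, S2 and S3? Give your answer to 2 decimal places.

By inclusion–exclusion:
Individual areas: |S1| = 4, |S2| = 21, |S3| = 18.
|S1∩S2| = 0 (no overlap).
|S1∩S3| = 0 (no overlap).
|S2∩S3|: x∈[3,9], y∈[4,6] → 6·2 = 12.
|S1∩S2∩S3| = 0.
|S1 ∪ S2 ∪ S3| = 43 − 12 + 0 = 31.00.

31.00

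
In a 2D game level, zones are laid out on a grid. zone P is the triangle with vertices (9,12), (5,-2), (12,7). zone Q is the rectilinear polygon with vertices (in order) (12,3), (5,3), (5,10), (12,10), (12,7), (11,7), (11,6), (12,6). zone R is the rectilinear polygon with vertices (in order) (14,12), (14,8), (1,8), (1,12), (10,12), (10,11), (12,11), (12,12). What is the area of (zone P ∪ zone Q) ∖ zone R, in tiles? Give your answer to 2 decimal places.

40.76

|zone P ∪ zone Q| = 56.5333.
|(zone P ∪ zone Q) ∩ zone R| = 15.7714.
|(zone P ∪ zone Q) ∖ zone R| = 56.5333 − 15.7714 = 40.76.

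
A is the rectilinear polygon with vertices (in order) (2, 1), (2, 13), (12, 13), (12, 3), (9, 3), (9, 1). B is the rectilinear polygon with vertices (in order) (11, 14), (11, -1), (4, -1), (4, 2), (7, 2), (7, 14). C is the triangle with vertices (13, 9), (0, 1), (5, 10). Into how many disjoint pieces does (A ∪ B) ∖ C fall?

2

(A ∪ B) ∖ C splits into 2 disjoint pieces (area 45.1625, area 55.0769).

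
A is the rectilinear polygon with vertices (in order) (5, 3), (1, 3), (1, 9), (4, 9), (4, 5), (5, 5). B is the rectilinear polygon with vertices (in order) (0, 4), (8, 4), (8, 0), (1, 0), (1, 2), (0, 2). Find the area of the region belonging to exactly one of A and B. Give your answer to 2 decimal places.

42.00

|A| = 20, |B| = 30, |A∩B| = 4.
|A △ B| = |A| + |B| − 2·|A∩B| = 20 + 30 − 8 = 42.00.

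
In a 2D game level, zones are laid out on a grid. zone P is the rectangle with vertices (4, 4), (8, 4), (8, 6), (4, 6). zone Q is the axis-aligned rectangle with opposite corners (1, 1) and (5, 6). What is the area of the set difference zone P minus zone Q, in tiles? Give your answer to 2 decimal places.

6.00

|zone P∩zone Q|: x∈[4,5], y∈[4,6] → 1·2 = 2.
|zone P| = 8.
|zone P ∖ zone Q| = |zone P| − |zone P∩zone Q| = 8 − 2 = 6.00.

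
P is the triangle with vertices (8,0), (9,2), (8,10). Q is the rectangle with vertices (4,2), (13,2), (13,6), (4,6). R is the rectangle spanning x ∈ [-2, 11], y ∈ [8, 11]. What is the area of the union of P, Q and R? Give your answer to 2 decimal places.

By inclusion–exclusion:
Individual areas: |P| = 5, |Q| = 36, |R| = 39.
|P∩Q| = 3.
|P∩R| = 0.25.
|Q∩R| = 0 (no overlap).
|P∩Q∩R| = 0.
|P ∪ Q ∪ R| = 80 − 3.25 + 0 = 76.75.

76.75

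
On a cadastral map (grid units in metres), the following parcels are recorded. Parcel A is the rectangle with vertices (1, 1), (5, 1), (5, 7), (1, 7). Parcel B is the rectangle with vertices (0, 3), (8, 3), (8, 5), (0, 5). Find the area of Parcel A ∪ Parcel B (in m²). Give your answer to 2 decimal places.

By inclusion–exclusion:
Individual areas: |Parcel A| = 24, |Parcel B| = 16.
|Parcel A∩Parcel B|: x∈[1,5], y∈[3,5] → 4·2 = 8.
|Parcel A ∪ Parcel B| = 40 − 8 = 32.00.

32.00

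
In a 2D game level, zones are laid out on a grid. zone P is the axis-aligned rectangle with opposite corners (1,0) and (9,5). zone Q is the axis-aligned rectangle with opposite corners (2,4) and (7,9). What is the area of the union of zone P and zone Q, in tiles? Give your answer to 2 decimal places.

60.00

By inclusion–exclusion:
Individual areas: |zone P| = 40, |zone Q| = 25.
|zone P∩zone Q|: x∈[2,7], y∈[4,5] → 5·1 = 5.
|zone P ∪ zone Q| = 65 − 5 = 60.00.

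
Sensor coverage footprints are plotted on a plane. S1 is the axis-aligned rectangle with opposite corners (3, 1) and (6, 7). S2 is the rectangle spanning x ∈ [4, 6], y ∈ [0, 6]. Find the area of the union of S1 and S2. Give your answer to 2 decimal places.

By inclusion–exclusion:
Individual areas: |S1| = 18, |S2| = 12.
|S1∩S2|: x∈[4,6], y∈[1,6] → 2·5 = 10.
|S1 ∪ S2| = 30 − 10 = 20.00.

20.00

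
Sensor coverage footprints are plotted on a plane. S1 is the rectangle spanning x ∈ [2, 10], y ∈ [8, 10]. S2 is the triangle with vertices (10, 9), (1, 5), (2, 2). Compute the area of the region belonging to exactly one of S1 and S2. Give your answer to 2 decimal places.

30.39

|S1| = 16, |S2| = 15.5, |S1∩S2| = 0.5536.
|S1 △ S2| = |S1| + |S2| − 2·|S1∩S2| = 16 + 15.5 − 1.1071 = 30.39.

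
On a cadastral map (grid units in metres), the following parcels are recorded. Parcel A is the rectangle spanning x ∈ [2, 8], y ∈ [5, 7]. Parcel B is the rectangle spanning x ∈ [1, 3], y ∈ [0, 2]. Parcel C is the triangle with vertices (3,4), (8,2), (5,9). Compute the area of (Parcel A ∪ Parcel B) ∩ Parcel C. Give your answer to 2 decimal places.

The region (Parcel A ∪ Parcel B) ∩ Parcel C is the polygon with vertices (5.857,7), (6.714,5), (3.4,5), (4.2,7).
By the shoelace formula its area is 4.97.

4.97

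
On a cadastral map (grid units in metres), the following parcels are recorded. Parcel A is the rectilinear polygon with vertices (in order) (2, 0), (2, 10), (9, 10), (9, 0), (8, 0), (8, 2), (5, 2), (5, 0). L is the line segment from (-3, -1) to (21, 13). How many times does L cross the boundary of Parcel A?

2

The segment meets the boundary at (9,6), (2,1.917).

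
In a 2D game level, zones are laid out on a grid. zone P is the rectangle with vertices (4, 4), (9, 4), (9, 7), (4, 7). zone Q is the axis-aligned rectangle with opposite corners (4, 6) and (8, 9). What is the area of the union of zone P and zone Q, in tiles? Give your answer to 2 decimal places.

By inclusion–exclusion:
Individual areas: |zone P| = 15, |zone Q| = 12.
|zone P∩zone Q|: x∈[4,8], y∈[6,7] → 4·1 = 4.
|zone P ∪ zone Q| = 27 − 4 = 23.00.

23.00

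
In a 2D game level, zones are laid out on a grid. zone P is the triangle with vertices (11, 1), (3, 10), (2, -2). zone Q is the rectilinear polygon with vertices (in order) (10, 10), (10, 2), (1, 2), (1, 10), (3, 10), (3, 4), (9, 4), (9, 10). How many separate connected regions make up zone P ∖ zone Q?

zone P ∖ zone Q splits into 2 disjoint pieces (area 21.3958, area 16).

2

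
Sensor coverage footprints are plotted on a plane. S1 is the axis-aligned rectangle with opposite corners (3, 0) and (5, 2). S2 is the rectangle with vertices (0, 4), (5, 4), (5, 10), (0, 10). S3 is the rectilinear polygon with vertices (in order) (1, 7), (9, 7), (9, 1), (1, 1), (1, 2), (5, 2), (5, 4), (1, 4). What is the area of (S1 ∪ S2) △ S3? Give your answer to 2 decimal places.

46.00

|S1 ∪ S2| = 34.
|(S1 ∪ S2) ∩ S3| = 14.
|(S1 ∪ S2) △ S3| = 34 + 40 − 28 = 46.00.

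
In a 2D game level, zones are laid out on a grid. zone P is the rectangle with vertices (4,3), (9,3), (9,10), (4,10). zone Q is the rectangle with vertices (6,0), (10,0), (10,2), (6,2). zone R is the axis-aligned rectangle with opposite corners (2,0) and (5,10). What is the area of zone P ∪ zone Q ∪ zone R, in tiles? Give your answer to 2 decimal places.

By inclusion–exclusion:
Individual areas: |zone P| = 35, |zone Q| = 8, |zone R| = 30.
|zone P∩zone Q| = 0 (no overlap).
|zone P∩zone R|: x∈[4,5], y∈[3,10] → 1·7 = 7.
|zone Q∩zone R| = 0 (no overlap).
|zone P∩zone Q∩zone R| = 0.
|zone P ∪ zone Q ∪ zone R| = 73 − 7 + 0 = 66.00.

66.00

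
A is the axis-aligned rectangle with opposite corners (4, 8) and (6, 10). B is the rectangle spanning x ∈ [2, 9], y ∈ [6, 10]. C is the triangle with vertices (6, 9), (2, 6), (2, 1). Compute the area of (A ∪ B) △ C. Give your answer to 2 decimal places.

30.50

|A ∪ B| = 28.
|(A ∪ B) ∩ C| = 3.75.
|(A ∪ B) △ C| = 28 + 10 − 7.5 = 30.50.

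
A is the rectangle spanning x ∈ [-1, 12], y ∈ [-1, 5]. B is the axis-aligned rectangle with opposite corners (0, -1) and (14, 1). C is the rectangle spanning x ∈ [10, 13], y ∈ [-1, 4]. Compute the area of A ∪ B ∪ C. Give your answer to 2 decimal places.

By inclusion–exclusion:
Individual areas: |A| = 78, |B| = 28, |C| = 15.
|A∩B|: x∈[0,12], y∈[-1,1] → 12·2 = 24.
|A∩C|: x∈[10,12], y∈[-1,4] → 2·5 = 10.
|B∩C|: x∈[10,13], y∈[-1,1] → 3·2 = 6.
|A∩B∩C| = 4.
|A ∪ B ∪ C| = 121 − 40 + 4 = 85.00.

85.00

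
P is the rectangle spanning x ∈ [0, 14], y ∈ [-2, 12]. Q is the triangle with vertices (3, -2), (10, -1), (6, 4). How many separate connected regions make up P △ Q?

P △ Q is a single connected region.

1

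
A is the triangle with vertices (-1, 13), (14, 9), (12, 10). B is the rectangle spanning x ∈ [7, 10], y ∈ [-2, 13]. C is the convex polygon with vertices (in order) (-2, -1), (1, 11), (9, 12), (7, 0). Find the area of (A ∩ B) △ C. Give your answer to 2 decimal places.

|A ∩ B| = 1.0231.
|(A ∩ B) ∩ C| = 0.5617.
|(A ∩ B) △ C| = 1.0231 + 99.5 − 1.1235 = 99.40.

99.40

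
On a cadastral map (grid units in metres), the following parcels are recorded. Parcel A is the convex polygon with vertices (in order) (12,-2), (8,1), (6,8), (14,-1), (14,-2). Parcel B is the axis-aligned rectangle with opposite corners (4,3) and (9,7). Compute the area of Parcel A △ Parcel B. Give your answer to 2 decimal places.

32.87

|Parcel A| = 25, |Parcel B| = 20, |Parcel A∩Parcel B| = 6.0645.
|Parcel A △ Parcel B| = |Parcel A| + |Parcel B| − 2·|Parcel A∩Parcel B| = 25 + 20 − 12.129 = 32.87.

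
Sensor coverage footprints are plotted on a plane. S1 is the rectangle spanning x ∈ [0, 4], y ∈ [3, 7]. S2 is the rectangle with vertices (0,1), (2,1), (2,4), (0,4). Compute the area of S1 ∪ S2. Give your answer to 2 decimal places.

20.00

By inclusion–exclusion:
Individual areas: |S1| = 16, |S2| = 6.
|S1∩S2|: x∈[0,2], y∈[3,4] → 2·1 = 2.
|S1 ∪ S2| = 22 − 2 = 20.00.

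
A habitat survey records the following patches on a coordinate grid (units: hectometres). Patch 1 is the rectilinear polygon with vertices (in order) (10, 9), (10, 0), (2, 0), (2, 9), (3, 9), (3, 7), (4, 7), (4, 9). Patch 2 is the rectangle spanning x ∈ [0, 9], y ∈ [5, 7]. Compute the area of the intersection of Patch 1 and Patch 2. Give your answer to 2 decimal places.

The intersection is the polygon with vertices (2,7), (3,7), (4,7), (9,7), (9,5), (2,5).
By the shoelace formula its area is 14.00.

14.00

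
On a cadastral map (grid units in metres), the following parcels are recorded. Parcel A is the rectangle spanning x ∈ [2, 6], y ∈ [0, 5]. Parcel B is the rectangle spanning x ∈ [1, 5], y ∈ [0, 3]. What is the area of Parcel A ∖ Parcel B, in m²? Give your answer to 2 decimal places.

|Parcel A∩Parcel B|: x∈[2,5], y∈[0,3] → 3·3 = 9.
|Parcel A| = 20.
|Parcel A ∖ Parcel B| = |Parcel A| − |Parcel A∩Parcel B| = 20 − 9 = 11.00.

11.00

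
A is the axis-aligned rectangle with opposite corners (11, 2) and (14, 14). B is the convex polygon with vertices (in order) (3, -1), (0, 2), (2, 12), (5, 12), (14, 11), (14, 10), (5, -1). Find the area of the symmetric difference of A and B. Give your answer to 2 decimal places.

|A| = 36, |B| = 113.5, |A∩B| = 9.
|A △ B| = |A| + |B| − 2·|A∩B| = 36 + 113.5 − 18 = 131.50.

131.50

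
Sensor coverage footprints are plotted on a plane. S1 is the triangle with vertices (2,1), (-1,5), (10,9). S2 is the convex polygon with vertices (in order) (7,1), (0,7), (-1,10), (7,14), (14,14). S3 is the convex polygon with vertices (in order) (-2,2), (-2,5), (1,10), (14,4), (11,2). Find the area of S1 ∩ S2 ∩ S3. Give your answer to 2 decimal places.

13.06

The intersection is the polygon with vertices (4.308,3.308), (1.34,5.851), (6.178,7.61), (7.842,6.842).
By the shoelace formula its area is 13.06.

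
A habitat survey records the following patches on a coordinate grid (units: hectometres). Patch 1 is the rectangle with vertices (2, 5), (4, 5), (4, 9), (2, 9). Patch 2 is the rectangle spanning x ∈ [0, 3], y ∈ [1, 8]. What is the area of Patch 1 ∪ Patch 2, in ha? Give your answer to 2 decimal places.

26.00

By inclusion–exclusion:
Individual areas: |Patch 1| = 8, |Patch 2| = 21.
|Patch 1∩Patch 2|: x∈[2,3], y∈[5,8] → 1·3 = 3.
|Patch 1 ∪ Patch 2| = 29 − 3 = 26.00.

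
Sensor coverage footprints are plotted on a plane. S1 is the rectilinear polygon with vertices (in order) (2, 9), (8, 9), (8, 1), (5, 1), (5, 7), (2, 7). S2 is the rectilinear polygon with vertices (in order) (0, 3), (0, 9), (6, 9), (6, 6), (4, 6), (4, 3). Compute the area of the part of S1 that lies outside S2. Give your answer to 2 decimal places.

|S1| = 30, |S1∩S2| = 9.
|S1 ∖ S2| = |S1| − |S1∩S2| = 30 − 9 = 21.00.

21.00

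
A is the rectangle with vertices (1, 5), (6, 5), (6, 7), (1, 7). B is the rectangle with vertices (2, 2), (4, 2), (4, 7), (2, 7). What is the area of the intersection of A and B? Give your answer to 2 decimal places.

4.00

|A∩B|: x∈[2,4], y∈[5,7] → 2·2 = 4.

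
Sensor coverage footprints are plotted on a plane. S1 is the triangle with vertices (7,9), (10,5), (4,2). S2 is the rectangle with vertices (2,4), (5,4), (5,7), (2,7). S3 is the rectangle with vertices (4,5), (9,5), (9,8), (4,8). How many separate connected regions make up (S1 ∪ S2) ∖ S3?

2

(S1 ∪ S2) ∖ S3 splits into 2 disjoint pieces (area 14.7143, area 0.5893).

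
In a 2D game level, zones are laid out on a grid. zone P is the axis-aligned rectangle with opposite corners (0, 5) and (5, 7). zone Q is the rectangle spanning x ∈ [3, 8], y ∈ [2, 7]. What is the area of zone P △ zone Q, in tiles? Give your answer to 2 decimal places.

|zone P∩zone Q|: x∈[3,5], y∈[5,7] → 2·2 = 4.
|zone P △ zone Q| = |zone P| + |zone Q| − 2·|zone P∩zone Q| = 10 + 25 − 8 = 27.00.

27.00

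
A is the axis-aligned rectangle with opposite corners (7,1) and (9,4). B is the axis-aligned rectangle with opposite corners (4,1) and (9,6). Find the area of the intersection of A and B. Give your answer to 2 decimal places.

|A∩B|: x∈[7,9], y∈[1,4] → 2·3 = 6.

6.00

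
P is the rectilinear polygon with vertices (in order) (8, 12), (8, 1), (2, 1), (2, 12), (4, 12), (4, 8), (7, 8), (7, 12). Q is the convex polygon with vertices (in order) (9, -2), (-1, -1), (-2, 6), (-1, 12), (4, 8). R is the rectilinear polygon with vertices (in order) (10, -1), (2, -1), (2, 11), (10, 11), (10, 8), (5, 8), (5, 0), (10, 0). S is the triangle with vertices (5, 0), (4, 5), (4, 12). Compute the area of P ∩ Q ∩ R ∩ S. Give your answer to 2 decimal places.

The intersection is the polygon with vertices (4.4,7.2), (4.917,1), (4.8,1), (4,5), (4,8).
By the shoelace formula its area is 2.64.

2.64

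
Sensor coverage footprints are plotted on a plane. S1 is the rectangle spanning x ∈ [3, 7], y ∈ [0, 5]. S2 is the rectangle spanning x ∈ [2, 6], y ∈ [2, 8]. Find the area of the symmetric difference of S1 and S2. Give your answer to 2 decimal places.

|S1∩S2|: x∈[3,6], y∈[2,5] → 3·3 = 9.
|S1 △ S2| = |S1| + |S2| − 2·|S1∩S2| = 20 + 24 − 18 = 26.00.

26.00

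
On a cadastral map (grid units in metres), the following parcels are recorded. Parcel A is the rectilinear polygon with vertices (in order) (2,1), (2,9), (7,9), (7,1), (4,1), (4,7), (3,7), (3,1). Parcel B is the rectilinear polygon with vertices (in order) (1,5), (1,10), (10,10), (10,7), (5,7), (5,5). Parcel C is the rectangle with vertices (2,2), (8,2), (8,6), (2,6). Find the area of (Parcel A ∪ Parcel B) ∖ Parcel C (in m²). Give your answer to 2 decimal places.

38.00

|Parcel A ∪ Parcel B| = 55.
|(Parcel A ∪ Parcel B) ∩ Parcel C| = 17.
|(Parcel A ∪ Parcel B) ∖ Parcel C| = 55 − 17 = 38.00.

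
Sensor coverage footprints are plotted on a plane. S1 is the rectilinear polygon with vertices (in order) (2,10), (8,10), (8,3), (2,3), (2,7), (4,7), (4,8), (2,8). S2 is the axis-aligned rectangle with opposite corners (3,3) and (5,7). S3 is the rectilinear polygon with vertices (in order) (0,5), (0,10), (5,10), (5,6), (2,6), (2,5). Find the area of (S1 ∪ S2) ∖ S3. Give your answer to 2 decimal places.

|S1 ∪ S2| = 40.
|(S1 ∪ S2) ∩ S3| = 10.
|(S1 ∪ S2) ∖ S3| = 40 − 10 = 30.00.

30.00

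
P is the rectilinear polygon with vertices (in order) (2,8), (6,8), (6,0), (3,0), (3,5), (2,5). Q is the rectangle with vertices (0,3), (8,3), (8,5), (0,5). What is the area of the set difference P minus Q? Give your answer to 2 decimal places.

|P| = 27, |P∩Q| = 6.
|P ∖ Q| = |P| − |P∩Q| = 27 − 6 = 21.00.

21.00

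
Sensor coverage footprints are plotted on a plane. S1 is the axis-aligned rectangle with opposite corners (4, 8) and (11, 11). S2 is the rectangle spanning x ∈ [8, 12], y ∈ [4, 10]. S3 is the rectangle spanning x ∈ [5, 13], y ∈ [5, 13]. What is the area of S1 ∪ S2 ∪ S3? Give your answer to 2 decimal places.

71.00

By inclusion–exclusion:
Individual areas: |S1| = 21, |S2| = 24, |S3| = 64.
|S1∩S2|: x∈[8,11], y∈[8,10] → 3·2 = 6.
|S1∩S3|: x∈[5,11], y∈[8,11] → 6·3 = 18.
|S2∩S3|: x∈[8,12], y∈[5,10] → 4·5 = 20.
|S1∩S2∩S3| = 6.
|S1 ∪ S2 ∪ S3| = 109 − 44 + 6 = 71.00.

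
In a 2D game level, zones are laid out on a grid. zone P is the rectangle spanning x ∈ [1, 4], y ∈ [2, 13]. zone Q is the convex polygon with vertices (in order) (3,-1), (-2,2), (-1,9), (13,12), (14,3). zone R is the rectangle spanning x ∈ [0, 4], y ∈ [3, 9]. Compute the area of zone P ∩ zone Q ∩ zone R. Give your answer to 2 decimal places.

18.00

The intersection is the polygon with vertices (1,9), (4,9), (4,3), (1,3).
By the shoelace formula its area is 18.00.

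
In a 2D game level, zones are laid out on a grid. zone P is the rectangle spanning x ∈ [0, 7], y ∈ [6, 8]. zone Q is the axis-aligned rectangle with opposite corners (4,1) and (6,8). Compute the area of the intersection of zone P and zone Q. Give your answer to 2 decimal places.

|zone P∩zone Q|: x∈[4,6], y∈[6,8] → 2·2 = 4.

4.00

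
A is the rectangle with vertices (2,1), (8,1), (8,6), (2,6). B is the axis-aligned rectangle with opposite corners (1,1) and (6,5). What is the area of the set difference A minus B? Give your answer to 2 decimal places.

14.00

|A∩B|: x∈[2,6], y∈[1,5] → 4·4 = 16.
|A| = 30.
|A ∖ B| = |A| − |A∩B| = 30 − 16 = 14.00.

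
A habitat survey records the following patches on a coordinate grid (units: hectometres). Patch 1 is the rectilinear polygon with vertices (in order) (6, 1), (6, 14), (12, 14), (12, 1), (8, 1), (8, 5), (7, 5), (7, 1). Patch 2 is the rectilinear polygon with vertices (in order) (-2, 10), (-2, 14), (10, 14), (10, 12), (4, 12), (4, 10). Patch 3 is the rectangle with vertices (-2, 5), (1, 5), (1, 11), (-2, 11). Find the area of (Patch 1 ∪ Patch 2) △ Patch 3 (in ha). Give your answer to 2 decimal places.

|Patch 1 ∪ Patch 2| = 102.
|(Patch 1 ∪ Patch 2) ∩ Patch 3| = 3.
|(Patch 1 ∪ Patch 2) △ Patch 3| = 102 + 18 − 6 = 114.00.

114.00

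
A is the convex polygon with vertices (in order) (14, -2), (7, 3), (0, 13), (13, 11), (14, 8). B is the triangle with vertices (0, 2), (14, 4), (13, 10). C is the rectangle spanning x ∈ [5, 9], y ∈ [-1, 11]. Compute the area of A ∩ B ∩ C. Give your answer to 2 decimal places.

10.24

The intersection is the polygon with vertices (9,7.538), (9,3.286), (7,3), (5.382,5.312).
By the shoelace formula its area is 10.24.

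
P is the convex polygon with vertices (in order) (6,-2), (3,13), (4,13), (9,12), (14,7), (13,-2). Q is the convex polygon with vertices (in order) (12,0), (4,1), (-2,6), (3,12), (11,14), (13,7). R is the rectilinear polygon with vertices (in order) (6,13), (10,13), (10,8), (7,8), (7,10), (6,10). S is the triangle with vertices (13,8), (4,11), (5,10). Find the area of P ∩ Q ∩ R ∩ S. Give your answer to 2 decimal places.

1.29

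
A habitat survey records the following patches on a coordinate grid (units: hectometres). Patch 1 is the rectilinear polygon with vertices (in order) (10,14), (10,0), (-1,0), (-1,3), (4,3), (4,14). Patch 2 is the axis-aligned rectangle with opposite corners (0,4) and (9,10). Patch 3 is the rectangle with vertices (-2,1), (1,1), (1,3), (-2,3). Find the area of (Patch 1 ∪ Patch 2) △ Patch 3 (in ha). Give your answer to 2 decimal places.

121.00

|Patch 1 ∪ Patch 2| = 123.
|(Patch 1 ∪ Patch 2) ∩ Patch 3| = 4.
|(Patch 1 ∪ Patch 2) △ Patch 3| = 123 + 6 − 8 = 121.00.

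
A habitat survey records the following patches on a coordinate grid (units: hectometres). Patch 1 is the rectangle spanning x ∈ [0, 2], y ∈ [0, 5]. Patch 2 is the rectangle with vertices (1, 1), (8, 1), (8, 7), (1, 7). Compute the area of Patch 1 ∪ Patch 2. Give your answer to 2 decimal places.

By inclusion–exclusion:
Individual areas: |Patch 1| = 10, |Patch 2| = 42.
|Patch 1∩Patch 2|: x∈[1,2], y∈[1,5] → 1·4 = 4.
|Patch 1 ∪ Patch 2| = 52 − 4 = 48.00.

48.00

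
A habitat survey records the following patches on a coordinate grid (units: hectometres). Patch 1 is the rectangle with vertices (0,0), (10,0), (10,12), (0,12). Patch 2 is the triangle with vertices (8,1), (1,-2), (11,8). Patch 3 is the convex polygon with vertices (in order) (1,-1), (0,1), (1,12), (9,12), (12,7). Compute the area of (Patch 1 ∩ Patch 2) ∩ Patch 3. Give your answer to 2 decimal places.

3.87

The region (Patch 1 ∩ Patch 2) ∩ Patch 3 is the polygon with vertices (9.925,5.491), (4.667,1.667), (10,7), (10,5.667).
By the shoelace formula its area is 3.87.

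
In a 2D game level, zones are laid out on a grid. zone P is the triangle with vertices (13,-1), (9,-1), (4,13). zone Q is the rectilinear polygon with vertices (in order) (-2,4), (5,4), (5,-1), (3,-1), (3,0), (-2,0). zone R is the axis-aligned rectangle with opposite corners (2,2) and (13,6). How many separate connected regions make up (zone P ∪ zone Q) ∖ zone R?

3

(zone P ∪ zone Q) ∖ zone R splits into 3 disjoint pieces (area 10.7143, area 7, area 24).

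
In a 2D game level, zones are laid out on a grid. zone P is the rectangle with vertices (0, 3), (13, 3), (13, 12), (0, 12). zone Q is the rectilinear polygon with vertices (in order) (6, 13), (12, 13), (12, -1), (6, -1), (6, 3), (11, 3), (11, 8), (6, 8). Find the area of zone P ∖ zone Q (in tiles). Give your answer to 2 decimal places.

|zone P| = 117, |zone P∩zone Q| = 29.
|zone P ∖ zone Q| = |zone P| − |zone P∩zone Q| = 117 − 29 = 88.00.

88.00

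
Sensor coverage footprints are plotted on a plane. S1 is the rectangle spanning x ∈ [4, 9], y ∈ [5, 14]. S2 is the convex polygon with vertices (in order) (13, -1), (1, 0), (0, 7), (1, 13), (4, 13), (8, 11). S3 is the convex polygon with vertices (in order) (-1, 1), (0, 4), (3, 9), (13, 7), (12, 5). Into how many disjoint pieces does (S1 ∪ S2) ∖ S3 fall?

(S1 ∪ S2) ∖ S3 splits into 2 disjoint pieces (area 48.7262, area 40.37).

2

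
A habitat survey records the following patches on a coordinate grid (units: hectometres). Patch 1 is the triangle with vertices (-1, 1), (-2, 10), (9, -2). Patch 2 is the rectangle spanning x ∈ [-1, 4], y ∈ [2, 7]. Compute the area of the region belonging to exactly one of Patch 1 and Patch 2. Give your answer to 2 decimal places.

30.02

|Patch 1| = 43.5, |Patch 2| = 25, |Patch 1∩Patch 2| = 19.2386.
|Patch 1 △ Patch 2| = |Patch 1| + |Patch 2| − 2·|Patch 1∩Patch 2| = 43.5 + 25 − 38.4773 = 30.02.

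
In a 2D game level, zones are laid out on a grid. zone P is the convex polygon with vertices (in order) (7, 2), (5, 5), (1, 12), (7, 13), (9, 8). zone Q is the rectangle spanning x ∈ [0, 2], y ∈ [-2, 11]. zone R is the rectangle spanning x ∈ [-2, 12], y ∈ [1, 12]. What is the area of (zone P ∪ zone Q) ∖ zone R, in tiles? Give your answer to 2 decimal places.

|zone P ∪ zone Q| = 70.8393.
|(zone P ∪ zone Q) ∩ zone R| = 61.6393.
|(zone P ∪ zone Q) ∖ zone R| = 70.8393 − 61.6393 = 9.20.

9.20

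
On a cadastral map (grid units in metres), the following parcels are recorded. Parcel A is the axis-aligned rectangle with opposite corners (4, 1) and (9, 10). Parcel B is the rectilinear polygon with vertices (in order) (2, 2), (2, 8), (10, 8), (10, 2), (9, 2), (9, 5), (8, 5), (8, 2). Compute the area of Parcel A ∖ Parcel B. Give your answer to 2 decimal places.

|Parcel A| = 45, |Parcel A∩Parcel B| = 27.
|Parcel A ∖ Parcel B| = |Parcel A| − |Parcel A∩Parcel B| = 45 − 27 = 18.00.

18.00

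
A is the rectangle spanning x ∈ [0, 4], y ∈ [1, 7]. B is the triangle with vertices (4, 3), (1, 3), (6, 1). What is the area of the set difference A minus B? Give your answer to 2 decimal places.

22.20

|A| = 24, |A∩B| = 1.8.
|A ∖ B| = |A| − |A∩B| = 24 − 1.8 = 22.20.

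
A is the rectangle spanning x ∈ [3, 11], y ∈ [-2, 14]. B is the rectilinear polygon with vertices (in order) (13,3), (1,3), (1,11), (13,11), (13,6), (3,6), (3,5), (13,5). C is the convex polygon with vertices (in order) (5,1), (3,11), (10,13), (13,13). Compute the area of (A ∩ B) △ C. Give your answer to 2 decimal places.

36.27

|A ∩ B| = 56.
|(A ∩ B) ∩ C| = 37.3667.
|(A ∩ B) △ C| = 56 + 55 − 74.7333 = 36.27.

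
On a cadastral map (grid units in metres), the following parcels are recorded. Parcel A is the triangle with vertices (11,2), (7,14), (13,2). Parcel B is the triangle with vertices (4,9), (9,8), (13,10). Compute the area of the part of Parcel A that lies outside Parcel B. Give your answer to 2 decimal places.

10.86

|Parcel A| = 12, |Parcel A∩Parcel B| = 1.1421.
|Parcel A ∖ Parcel B| = |Parcel A| − |Parcel A∩Parcel B| = 12 − 1.1421 = 10.86.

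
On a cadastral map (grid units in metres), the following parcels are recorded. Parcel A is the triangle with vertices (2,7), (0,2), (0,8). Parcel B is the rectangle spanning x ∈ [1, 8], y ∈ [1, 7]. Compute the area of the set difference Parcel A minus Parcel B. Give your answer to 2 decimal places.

4.75

|Parcel A| = 6, |Parcel A∩Parcel B| = 1.25.
|Parcel A ∖ Parcel B| = |Parcel A| − |Parcel A∩Parcel B| = 6 − 1.25 = 4.75.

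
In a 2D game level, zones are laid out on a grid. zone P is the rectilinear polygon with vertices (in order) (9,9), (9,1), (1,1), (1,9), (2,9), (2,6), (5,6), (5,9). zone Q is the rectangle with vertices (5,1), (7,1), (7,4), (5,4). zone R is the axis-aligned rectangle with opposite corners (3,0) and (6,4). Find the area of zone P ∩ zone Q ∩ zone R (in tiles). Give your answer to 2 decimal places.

The intersection is the polygon with vertices (5,4), (6,4), (6,1), (5,1).
By the shoelace formula its area is 3.00.

3.00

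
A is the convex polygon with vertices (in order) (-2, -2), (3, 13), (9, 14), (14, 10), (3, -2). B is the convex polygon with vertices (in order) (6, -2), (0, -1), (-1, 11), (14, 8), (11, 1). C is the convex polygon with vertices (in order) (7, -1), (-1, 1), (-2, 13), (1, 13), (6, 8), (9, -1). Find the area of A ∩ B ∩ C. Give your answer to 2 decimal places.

57.08

The intersection is the polygon with vertices (4,10), (6,8), (7.644,3.067), (4.492,-0.373), (-0.149,0.787), (-0.333,3), (2.125,10.375).
By the shoelace formula its area is 57.08.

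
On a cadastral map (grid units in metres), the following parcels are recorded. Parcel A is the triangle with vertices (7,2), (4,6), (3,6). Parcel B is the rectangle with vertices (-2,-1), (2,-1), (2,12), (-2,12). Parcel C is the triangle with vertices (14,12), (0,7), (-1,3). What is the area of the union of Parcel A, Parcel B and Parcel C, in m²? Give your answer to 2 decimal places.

71.30

By inclusion–exclusion:
Individual areas: |Parcel A| = 2, |Parcel B| = 52, |Parcel C| = 25.5.
|Parcel A∩Parcel B| = 0.
|Parcel A∩Parcel C| = 0.1875.
|Parcel B∩Parcel C| = 8.0143.
|Parcel A∩Parcel B∩Parcel C| = 0.
|Parcel A ∪ Parcel B ∪ Parcel C| = 79.5 − 8.2018 + 0 = 71.30.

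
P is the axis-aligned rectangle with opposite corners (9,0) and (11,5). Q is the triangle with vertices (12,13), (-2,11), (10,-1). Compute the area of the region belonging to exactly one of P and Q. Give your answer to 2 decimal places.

|P| = 10, |Q| = 96, |P∩Q| = 7.5.
|P △ Q| = |P| + |Q| − 2·|P∩Q| = 10 + 96 − 15 = 91.00.

91.00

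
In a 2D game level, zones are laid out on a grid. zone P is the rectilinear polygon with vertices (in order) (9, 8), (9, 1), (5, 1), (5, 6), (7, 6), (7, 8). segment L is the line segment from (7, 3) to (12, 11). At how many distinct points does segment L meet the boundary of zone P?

1

The segment meets the boundary at (9,6.2).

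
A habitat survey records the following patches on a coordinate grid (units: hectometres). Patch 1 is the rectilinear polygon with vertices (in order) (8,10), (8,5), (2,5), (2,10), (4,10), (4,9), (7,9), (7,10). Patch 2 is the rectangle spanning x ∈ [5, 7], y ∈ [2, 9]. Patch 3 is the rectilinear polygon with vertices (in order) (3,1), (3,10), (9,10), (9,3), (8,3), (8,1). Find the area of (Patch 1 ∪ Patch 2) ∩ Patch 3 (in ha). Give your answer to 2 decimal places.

28.00

|Patch 1 ∪ Patch 2| = 33.
|(Patch 1 ∪ Patch 2) ∩ Patch 3| = 28.00.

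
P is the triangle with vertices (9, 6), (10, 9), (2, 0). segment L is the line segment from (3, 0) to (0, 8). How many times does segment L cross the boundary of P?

2

The segment meets the boundary at (2.703,0.791), (2.757,0.649).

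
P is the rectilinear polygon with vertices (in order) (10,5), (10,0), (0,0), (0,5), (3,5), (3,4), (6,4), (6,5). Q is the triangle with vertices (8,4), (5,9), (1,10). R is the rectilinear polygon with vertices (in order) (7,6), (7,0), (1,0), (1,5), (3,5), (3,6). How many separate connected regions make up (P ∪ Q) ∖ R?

(P ∪ Q) ∖ R splits into 3 disjoint pieces (area 15.1333, area 5, area 7.3667).

3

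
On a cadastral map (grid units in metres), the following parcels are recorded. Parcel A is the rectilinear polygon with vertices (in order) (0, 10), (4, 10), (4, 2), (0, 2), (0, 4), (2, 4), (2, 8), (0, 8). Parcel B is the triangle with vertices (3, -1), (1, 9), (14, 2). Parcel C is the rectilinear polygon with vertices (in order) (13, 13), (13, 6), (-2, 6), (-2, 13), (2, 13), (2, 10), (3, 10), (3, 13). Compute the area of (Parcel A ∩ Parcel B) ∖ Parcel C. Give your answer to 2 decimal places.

|Parcel A ∩ Parcel B| = 12.0769.
|(Parcel A ∩ Parcel B) ∩ Parcel C| = 4.4769.
|(Parcel A ∩ Parcel B) ∖ Parcel C| = 12.0769 − 4.4769 = 7.60.

7.60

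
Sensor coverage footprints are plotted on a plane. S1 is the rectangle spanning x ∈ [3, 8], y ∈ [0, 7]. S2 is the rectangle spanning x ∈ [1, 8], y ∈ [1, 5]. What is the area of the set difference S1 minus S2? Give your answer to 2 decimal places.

15.00

|S1∩S2|: x∈[3,8], y∈[1,5] → 5·4 = 20.
|S1| = 35.
|S1 ∖ S2| = |S1| − |S1∩S2| = 35 − 20 = 15.00.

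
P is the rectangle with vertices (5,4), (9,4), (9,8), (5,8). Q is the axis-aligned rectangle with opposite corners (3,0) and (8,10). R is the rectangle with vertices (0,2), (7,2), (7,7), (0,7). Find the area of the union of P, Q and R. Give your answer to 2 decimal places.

69.00

By inclusion–exclusion:
Individual areas: |P| = 16, |Q| = 50, |R| = 35.
|P∩Q|: x∈[5,8], y∈[4,8] → 3·4 = 12.
|P∩R|: x∈[5,7], y∈[4,7] → 2·3 = 6.
|Q∩R|: x∈[3,7], y∈[2,7] → 4·5 = 20.
|P∩Q∩R| = 6.
|P ∪ Q ∪ R| = 101 − 38 + 6 = 69.00.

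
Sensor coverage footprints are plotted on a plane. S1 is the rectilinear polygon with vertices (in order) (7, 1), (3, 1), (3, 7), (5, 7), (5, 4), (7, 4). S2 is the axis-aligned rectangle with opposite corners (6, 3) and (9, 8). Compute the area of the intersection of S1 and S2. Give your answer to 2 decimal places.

The intersection is the polygon with vertices (7,4), (7,3), (6,3), (6,4).
By the shoelace formula its area is 1.00.

1.00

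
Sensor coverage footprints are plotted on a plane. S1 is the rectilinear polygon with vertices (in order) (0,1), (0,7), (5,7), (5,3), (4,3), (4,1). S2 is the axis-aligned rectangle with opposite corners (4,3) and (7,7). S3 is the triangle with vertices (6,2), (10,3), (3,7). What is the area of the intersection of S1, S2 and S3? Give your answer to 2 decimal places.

1.64

The intersection is the polygon with vertices (5,3.667), (4,5.333), (4,6.429), (5,5.857).
By the shoelace formula its area is 1.64.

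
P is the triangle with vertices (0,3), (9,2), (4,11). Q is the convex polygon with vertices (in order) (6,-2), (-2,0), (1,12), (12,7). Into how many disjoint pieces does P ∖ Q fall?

2

P ∖ Q splits into 2 disjoint pieces (area 0.0397, area 0.0761).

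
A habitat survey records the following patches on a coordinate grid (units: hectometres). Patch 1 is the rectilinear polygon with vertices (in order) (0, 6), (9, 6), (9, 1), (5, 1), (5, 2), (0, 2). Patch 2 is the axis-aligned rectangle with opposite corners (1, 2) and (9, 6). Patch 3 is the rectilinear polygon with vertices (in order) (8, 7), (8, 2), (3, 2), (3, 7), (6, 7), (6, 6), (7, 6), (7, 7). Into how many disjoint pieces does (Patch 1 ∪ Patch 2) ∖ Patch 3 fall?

2

(Patch 1 ∪ Patch 2) ∖ Patch 3 splits into 2 disjoint pieces (area 12, area 8).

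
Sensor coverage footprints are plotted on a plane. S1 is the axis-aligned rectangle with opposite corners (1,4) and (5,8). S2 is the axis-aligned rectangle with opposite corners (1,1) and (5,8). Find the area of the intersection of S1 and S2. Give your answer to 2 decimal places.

|S1∩S2|: x∈[1,5], y∈[4,8] → 4·4 = 16.

16.00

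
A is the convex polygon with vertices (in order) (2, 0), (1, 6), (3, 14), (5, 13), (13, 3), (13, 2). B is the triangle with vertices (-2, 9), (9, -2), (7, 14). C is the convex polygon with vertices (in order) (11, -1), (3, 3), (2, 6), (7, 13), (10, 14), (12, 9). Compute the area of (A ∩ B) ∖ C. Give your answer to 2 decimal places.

16.53

|A ∩ B| = 58.6621.
|(A ∩ B) ∩ C| = 42.13.
|(A ∩ B) ∖ C| = 58.6621 − 42.13 = 16.53.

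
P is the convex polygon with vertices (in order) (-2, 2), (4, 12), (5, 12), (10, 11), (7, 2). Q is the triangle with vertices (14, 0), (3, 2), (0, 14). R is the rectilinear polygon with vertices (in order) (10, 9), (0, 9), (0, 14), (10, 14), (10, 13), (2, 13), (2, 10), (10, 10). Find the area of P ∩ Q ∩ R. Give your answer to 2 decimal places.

2.00

The intersection is the polygon with vertices (5,9), (2.2,9), (2.8,10), (4,10).
By the shoelace formula its area is 2.00.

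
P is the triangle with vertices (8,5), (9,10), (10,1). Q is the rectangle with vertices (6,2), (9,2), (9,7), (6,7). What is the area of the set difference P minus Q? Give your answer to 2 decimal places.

4.40

|P| = 7, |P∩Q| = 2.6.
|P ∖ Q| = |P| − |P∩Q| = 7 − 2.6 = 4.40.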